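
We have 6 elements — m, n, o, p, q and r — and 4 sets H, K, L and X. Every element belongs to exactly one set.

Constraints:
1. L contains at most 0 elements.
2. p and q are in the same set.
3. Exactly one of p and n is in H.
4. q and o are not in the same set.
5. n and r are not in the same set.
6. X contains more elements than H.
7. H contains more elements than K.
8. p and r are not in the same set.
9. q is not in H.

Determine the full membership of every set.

H = {n, o}; K = {r}; L = {}; X = {m, p, q}

From (9): q ∉ H.
(1): L already has 0, so the rest are out.
(2): p matches q: p ∉ H.
(3) (exactly one): n ∈ H.
(5): r ∉ H.
Suppose m ∈ H: no assignment then satisfies all the clues, so m ∉ H.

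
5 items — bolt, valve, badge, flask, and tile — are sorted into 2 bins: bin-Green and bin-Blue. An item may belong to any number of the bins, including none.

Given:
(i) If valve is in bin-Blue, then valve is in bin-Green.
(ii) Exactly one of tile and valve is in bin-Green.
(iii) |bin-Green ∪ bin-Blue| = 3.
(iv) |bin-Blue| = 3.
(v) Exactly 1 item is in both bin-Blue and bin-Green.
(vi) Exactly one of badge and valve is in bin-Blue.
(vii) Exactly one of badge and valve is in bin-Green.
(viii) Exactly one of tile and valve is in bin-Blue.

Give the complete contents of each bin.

bin-Green = {valve}; bin-Blue = {bolt, flask, valve}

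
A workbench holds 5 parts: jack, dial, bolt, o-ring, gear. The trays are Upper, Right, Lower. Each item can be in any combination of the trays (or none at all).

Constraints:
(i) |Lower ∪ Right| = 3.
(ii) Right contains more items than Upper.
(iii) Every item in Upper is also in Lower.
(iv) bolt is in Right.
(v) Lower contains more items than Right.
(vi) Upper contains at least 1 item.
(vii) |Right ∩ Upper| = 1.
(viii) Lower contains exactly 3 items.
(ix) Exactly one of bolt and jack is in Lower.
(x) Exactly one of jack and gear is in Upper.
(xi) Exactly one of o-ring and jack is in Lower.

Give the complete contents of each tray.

Upper = {gear}; Right = {bolt, gear}; Lower = {bolt, gear, o-ring}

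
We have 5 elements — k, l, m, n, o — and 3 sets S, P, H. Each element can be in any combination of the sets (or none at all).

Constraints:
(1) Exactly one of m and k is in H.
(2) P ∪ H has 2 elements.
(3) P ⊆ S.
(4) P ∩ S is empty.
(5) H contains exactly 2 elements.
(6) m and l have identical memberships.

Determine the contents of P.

P = {}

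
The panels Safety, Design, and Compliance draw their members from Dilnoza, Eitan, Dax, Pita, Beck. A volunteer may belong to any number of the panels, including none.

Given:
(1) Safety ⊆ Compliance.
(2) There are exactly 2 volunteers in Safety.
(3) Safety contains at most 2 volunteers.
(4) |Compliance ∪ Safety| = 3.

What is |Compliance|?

3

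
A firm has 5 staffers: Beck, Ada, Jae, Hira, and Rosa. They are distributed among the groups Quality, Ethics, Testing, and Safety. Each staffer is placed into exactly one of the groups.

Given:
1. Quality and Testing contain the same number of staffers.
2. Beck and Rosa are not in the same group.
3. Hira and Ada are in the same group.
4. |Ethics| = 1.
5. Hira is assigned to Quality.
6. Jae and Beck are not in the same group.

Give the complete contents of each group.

Quality = {Ada, Hira}; Ethics = {Beck}; Testing = {Jae, Rosa}; Safety = {}

From (5): Hira ∈ Quality.
(3): Ada matches Hira: Ada ∈ Quality.
Suppose Beck ∈ Quality: no assignment then satisfies all the clues, so Beck ∉ Quality.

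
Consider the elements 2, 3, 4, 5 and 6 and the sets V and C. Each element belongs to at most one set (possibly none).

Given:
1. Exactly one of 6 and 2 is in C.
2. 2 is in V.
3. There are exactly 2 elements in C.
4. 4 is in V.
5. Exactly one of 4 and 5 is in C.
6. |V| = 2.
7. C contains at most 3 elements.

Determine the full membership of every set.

From (2): 2 ∈ V.
From (4): 4 ∈ V.
(1) (exactly one): 6 ∈ C.
(5) (exactly one): 5 ∈ C.
(6): V already has 2, so the rest are out.
(3): C already has 2, so the rest are out.

V = {2, 4}; C = {5, 6}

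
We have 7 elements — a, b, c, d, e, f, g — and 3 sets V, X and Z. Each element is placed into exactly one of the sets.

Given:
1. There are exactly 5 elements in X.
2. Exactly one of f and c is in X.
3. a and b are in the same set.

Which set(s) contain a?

a: X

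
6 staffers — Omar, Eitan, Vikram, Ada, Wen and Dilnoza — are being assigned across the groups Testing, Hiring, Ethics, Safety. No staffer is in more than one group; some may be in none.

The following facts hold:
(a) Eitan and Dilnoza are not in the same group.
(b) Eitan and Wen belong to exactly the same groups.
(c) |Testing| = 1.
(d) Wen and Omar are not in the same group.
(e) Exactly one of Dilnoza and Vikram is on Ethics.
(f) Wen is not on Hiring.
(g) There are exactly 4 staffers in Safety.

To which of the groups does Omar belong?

From (f): Wen ∉ Hiring.
(b): Eitan matches Wen: Eitan ∉ Hiring.
Suppose Omar ∉ Testing: no assignment then satisfies all the clues, so Omar ∈ Testing.

Omar: Testing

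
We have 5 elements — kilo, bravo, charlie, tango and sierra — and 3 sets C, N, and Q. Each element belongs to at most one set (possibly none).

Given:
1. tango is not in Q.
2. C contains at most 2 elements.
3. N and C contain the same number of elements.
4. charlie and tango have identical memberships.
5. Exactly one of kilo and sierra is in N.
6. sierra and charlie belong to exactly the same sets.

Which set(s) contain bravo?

bravo: C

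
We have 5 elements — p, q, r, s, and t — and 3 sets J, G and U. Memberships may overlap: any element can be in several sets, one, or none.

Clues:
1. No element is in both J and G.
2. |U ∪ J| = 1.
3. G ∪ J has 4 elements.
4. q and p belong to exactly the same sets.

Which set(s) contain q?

q: G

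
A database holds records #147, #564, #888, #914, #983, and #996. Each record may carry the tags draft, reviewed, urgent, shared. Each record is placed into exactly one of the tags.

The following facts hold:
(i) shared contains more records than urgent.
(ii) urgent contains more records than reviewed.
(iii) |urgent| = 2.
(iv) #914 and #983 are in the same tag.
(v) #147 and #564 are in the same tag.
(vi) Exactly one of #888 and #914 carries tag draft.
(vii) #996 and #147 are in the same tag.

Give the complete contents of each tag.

draft = {#888}; reviewed = {}; urgent = {#914, #983}; shared = {#147, #564, #996}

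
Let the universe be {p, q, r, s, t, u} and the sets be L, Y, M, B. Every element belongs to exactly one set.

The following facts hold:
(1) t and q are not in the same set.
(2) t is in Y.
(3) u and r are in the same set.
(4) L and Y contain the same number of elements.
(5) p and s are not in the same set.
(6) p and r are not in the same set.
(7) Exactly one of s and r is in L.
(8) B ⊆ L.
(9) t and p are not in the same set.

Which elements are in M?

M = {p, q}

From (2): t ∈ Y.
(1): q ∉ Y.
(9): p ∉ Y.
Suppose p ∉ M: no assignment then satisfies all the clues, so p ∈ M.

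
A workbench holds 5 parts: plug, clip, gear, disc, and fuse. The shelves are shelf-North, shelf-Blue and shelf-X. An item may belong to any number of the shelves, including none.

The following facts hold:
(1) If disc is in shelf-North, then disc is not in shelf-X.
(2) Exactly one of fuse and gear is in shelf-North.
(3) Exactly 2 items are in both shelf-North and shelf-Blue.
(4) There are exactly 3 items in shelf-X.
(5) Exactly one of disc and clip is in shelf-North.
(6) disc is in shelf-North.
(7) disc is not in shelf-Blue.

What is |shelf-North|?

From (6): disc ∈ shelf-North.
From (7): disc ∉ shelf-Blue.
(1): disc ∉ shelf-X.
(5) (exactly one): clip ∉ shelf-North.
Suppose plug ∉ shelf-North: no assignment then satisfies all the clues, so plug ∈ shelf-North.

3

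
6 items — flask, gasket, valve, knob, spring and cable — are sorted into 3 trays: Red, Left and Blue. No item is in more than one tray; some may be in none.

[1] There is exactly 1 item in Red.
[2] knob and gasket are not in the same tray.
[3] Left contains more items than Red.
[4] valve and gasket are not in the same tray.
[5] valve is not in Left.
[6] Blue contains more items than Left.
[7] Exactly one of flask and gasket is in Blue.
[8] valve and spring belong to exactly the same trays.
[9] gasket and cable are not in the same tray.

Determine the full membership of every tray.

Red = {gasket}; Left = {cable, knob}; Blue = {flask, spring, valve}

From (5): valve ∉ Left.
(8): spring matches valve: spring ∉ Left.
Suppose flask ∈ Red: no assignment then satisfies all the clues, so flask ∉ Red.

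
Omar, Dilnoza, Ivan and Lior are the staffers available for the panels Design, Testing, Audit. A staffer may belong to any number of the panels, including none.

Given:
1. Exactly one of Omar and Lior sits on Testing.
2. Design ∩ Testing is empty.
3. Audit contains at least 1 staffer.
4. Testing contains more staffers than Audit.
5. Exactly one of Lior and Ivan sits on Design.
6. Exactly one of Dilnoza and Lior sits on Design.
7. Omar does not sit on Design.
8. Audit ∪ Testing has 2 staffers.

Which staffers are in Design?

Design = {Lior}

From (7): Omar ∉ Design.
Suppose Dilnoza ∈ Design: no assignment then satisfies all the clues, so Dilnoza ∉ Design.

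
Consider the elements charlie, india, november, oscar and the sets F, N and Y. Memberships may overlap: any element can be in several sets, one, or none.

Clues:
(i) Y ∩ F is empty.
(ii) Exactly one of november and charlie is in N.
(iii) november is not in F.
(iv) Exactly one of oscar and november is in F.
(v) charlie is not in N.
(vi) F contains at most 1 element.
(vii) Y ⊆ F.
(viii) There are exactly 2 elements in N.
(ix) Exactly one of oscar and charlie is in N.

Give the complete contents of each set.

F = {oscar}; N = {november, oscar}; Y = {}

From (iii): november ∉ F.
From (v): charlie ∉ N.
(ii) (exactly one): november ∈ N.
(iv) (exactly one): oscar ∈ F.
(vi): F already has 1, so the rest are out.
(vii) contrapositive: charlie ∉ Y.
(vii) contrapositive: india ∉ Y.
(vii) contrapositive: november ∉ Y.
(ix) (exactly one): oscar ∈ N.
(i) (disjoint): oscar ∉ Y.
(viii): N already has 2, so the rest are out.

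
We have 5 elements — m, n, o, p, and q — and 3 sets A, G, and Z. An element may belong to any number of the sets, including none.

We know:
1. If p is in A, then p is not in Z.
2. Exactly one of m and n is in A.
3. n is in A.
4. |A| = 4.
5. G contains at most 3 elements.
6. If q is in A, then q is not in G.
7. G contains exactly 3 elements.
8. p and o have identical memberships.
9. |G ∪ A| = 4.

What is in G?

From (3): n ∈ A.
(2) (exactly one): m ∉ A.
(4): only 4 candidates remain for A, so all are in.
(6): q ∉ G.
(1): p ∉ Z.
(8): o matches p: o ∉ Z.
Suppose m ∈ G: no assignment then satisfies all the clues, so m ∉ G.

G = {n, o, p}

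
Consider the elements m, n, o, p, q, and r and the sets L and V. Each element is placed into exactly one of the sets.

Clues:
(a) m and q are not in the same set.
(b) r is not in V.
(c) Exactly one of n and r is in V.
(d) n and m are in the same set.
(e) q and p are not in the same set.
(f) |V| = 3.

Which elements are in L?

L = {o, q, r}

From (b): r ∉ V.
(c) (exactly one): n ∈ V.
(d): m matches n: m ∉ L.
(d): m matches n: m ∈ V.
Only one set left: r ∈ L.
(a): q ∉ V.
Only one set left: q ∈ L.
(e): p ∉ L.
Only one set left: p ∈ V.
(f): V already has 3, so the rest are out.
Only one set left: o ∈ L.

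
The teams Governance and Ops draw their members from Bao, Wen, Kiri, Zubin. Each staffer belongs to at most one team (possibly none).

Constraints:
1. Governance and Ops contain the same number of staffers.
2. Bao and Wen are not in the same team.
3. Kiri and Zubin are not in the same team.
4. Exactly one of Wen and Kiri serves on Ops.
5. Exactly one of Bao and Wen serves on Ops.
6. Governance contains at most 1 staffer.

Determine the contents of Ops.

Ops = {Wen}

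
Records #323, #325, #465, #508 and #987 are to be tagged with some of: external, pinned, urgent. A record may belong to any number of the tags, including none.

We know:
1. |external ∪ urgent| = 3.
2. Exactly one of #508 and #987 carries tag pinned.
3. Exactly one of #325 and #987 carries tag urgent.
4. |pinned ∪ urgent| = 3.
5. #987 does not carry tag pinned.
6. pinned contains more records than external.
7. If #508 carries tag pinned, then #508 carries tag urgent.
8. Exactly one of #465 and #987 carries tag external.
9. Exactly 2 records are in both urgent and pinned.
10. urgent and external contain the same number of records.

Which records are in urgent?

urgent = {#325, #508}

From (5): #987 ∉ pinned.
(2) (exactly one): #508 ∈ pinned.
(7): #508 ∈ urgent.
Suppose #323 ∈ urgent: no assignment then satisfies all the clues, so #323 ∉ urgent.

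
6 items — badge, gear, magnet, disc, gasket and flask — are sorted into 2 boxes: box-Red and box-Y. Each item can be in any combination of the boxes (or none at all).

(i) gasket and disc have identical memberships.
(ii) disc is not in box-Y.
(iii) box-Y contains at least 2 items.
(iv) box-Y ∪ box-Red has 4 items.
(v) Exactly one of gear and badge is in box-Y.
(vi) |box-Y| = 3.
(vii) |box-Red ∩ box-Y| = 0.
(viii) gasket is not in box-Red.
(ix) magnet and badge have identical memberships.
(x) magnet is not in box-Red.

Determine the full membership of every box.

box-Red = {gear}; box-Y = {badge, flask, magnet}

From (ii): disc ∉ box-Y.
From (viii): gasket ∉ box-Red.
From (x): magnet ∉ box-Red.
(i): disc matches gasket: disc ∉ box-Red.
(i): gasket matches disc: gasket ∉ box-Y.
(ix): badge matches magnet: badge ∉ box-Red.
Suppose badge ∉ box-Y: no assignment then satisfies all the clues, so badge ∈ box-Y.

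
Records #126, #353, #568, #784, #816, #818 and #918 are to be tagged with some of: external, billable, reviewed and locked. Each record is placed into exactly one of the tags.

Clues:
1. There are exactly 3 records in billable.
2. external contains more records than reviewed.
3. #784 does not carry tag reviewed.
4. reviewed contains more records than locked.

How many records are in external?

3

From (3): #784 ∉ reviewed.
Suppose #126 ∈ locked: no assignment then satisfies all the clues, so #126 ∉ locked.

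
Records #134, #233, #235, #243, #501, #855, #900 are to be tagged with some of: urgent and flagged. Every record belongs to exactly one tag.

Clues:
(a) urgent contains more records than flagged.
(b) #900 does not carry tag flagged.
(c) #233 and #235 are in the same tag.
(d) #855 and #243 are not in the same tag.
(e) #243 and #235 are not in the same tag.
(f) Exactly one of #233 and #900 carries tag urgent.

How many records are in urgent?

4

From (b): #900 ∉ flagged.
Only one tag left: #900 ∈ urgent.
(f) (exactly one): #233 ∉ urgent.
Only one tag left: #233 ∈ flagged.
(c): #235 matches #233: #235 ∉ urgent.
(c): #235 matches #233: #235 ∈ flagged.
(e): #243 ∉ flagged.
Only one tag left: #243 ∈ urgent.
(d): #855 ∉ urgent.
Only one tag left: #855 ∈ flagged.
Suppose #134 ∉ urgent: no assignment then satisfies all the clues, so #134 ∈ urgent.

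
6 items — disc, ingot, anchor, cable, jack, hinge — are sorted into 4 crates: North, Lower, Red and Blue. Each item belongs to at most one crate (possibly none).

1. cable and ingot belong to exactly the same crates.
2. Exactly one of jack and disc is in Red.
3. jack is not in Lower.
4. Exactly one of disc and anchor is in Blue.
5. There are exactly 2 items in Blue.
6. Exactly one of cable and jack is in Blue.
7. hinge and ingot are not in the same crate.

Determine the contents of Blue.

Blue = {anchor, jack}

From (3): jack ∉ Lower.
Suppose disc ∈ Blue: no assignment then satisfies all the clues, so disc ∉ Blue.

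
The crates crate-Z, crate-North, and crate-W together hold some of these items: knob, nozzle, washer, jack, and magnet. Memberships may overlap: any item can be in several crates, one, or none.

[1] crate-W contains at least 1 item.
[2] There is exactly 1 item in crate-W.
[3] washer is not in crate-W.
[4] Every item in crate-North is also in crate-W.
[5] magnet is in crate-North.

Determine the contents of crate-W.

crate-W = {magnet}

From (3): washer ∉ crate-W.
From (5): magnet ∈ crate-North.
(4) contrapositive: washer ∉ crate-North.
(4) with magnet ∈ crate-North: magnet ∈ crate-W.
(2): crate-W already has 1, so the rest are out.
(4) contrapositive: knob ∉ crate-North.
(4) contrapositive: nozzle ∉ crate-North.
(4) contrapositive: jack ∉ crate-North.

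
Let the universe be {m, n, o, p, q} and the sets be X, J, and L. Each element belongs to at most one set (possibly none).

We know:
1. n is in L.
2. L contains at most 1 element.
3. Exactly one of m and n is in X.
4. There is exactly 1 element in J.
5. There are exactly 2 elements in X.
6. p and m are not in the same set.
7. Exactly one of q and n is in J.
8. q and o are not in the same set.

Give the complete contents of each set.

X = {m, o}; J = {q}; L = {n}

From (1): n ∈ L.
(2): L already has 1, so the rest are out.
(3) (exactly one): m ∈ X.
(6): p ∉ X.
(7) (exactly one): q ∈ J.
(8): o ∉ J.
(4): J already has 1, so the rest are out.
(5): only 2 candidates remain for X, so all are in.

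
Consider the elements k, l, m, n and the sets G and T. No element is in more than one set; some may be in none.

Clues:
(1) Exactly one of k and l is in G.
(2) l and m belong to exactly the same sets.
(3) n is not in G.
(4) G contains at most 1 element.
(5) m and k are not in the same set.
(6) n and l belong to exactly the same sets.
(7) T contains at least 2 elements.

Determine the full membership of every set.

G = {k}; T = {l, m, n}

From (3): n ∉ G.
(6): l matches n: l ∉ G.
(1) (exactly one): k ∈ G.
(2): m matches l: m ∉ G.
Suppose l ∉ T: no assignment then satisfies all the clues, so l ∈ T.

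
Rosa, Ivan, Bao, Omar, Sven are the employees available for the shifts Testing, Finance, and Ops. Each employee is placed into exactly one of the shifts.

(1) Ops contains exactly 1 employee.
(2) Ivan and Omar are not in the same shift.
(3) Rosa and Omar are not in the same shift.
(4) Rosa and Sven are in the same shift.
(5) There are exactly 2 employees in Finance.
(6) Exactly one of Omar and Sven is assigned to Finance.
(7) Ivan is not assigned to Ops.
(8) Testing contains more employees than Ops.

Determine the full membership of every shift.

Testing = {Bao, Ivan}; Finance = {Rosa, Sven}; Ops = {Omar}

From (7): Ivan ∉ Ops.
Suppose Rosa ∈ Testing: no assignment then satisfies all the clues, so Rosa ∉ Testing.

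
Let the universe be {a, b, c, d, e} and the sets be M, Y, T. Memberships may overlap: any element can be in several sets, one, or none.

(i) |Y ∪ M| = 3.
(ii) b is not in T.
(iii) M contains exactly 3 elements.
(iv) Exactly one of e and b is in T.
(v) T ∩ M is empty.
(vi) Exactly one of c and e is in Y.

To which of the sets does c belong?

From (ii): b ∉ T.
(iv) (exactly one): e ∈ T.
(v) (disjoint): e ∉ M.
Suppose c ∉ M: no assignment then satisfies all the clues, so c ∈ M.

c: M, Y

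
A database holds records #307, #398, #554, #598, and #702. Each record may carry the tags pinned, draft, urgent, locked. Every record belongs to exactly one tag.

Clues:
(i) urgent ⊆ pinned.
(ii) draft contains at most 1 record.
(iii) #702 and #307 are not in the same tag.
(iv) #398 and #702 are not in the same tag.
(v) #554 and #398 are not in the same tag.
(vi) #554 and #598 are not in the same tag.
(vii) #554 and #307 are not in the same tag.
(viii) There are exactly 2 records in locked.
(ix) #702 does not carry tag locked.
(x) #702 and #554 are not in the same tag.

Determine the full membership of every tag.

pinned = {#598, #702}; draft = {#554}; urgent = {}; locked = {#307, #398}

From (ix): #702 ∉ locked.
Suppose #307 ∈ pinned: no assignment then satisfies all the clues, so #307 ∉ pinned.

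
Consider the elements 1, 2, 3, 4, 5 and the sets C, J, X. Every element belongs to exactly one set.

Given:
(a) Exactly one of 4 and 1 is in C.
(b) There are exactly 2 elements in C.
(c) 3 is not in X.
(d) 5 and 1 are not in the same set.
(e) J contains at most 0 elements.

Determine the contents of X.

X = {2, 4, 5}

From (c): 3 ∉ X.
(e): J already has 0, so the rest are out.
Only one set left: 3 ∈ C.
Suppose 1 ∈ X: no assignment then satisfies all the clues, so 1 ∉ X.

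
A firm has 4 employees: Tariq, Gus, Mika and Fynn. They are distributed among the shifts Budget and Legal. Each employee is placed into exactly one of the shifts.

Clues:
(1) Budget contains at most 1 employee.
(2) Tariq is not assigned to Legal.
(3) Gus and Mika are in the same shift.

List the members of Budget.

Budget = {Tariq}

From (2): Tariq ∉ Legal.
Only one shift left: Tariq ∈ Budget.
(1): Budget already has 1, so the rest are out.
Only one shift left: Gus ∈ Legal.
Only one shift left: Mika ∈ Legal.
Only one shift left: Fynn ∈ Legal.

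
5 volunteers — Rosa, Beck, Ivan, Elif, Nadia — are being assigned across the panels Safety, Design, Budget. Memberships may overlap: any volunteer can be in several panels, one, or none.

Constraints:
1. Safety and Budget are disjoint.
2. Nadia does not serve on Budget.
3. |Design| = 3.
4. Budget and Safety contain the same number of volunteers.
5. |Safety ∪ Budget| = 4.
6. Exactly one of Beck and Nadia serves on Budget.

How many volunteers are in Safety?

2

From (2): Nadia ∉ Budget.
(6) (exactly one): Beck ∈ Budget.
(1) (disjoint): Beck ∉ Safety.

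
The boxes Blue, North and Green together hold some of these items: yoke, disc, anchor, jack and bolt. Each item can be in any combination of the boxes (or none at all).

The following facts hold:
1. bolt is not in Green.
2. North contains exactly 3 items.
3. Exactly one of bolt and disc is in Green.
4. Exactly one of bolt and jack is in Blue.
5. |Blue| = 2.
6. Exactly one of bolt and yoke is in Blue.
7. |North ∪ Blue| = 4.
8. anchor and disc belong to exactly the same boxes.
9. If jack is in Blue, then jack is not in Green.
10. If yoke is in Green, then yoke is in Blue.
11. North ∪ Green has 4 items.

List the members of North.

North = {anchor, disc, jack}

From (1): bolt ∉ Green.
(3) (exactly one): disc ∈ Green.
(8): anchor matches disc: anchor ∈ Green.
Suppose yoke ∈ North: no assignment then satisfies all the clues, so yoke ∉ North.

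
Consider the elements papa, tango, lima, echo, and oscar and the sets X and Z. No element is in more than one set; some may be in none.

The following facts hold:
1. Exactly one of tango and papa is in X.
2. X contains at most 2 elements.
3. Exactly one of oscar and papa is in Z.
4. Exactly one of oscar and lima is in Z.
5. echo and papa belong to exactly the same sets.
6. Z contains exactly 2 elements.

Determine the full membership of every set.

X = {echo, papa}; Z = {oscar, tango}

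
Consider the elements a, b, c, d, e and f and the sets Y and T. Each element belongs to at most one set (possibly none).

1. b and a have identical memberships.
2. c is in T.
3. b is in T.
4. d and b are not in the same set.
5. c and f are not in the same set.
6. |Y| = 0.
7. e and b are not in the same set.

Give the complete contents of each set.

From (2): c ∈ T.
From (3): b ∈ T.
(1): a matches b: a ∉ Y.
(1): a matches b: a ∈ T.
(4): d ∉ T.
(5): f ∉ T.
(6): Y already has 0, so the rest are out.
(7): e ∉ T.

Y = {}; T = {a, b, c}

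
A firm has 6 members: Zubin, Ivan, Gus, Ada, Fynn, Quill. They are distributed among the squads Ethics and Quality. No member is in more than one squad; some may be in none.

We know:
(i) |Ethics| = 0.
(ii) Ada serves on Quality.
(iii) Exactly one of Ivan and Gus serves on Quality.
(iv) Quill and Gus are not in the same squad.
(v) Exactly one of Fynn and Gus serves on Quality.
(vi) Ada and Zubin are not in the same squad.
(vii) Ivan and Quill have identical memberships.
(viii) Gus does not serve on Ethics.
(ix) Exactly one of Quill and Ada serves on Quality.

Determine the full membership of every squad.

Ethics = {}; Quality = {Ada, Gus}

From (ii): Ada ∈ Quality.
From (viii): Gus ∉ Ethics.
(i): Ethics already has 0, so the rest are out.
(vi): Zubin ∉ Quality.
(ix) (exactly one): Quill ∉ Quality.
(vii): Ivan matches Quill: Ivan ∉ Quality.
(iii) (exactly one): Gus ∈ Quality.
(v) (exactly one): Fynn ∉ Quality.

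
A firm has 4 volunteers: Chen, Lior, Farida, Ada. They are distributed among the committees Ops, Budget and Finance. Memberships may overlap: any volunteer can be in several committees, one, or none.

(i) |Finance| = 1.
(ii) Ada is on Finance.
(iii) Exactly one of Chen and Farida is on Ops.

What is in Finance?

Finance = {Ada}

From (ii): Ada ∈ Finance.
(i): Finance already has 1, so the rest are out.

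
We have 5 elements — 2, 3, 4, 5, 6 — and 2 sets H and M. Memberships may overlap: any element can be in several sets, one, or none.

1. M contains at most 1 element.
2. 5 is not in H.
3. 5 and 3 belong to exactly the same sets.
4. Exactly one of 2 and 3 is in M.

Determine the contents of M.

M = {2}

From (2): 5 ∉ H.
(3): 3 matches 5: 3 ∉ H.
Suppose 2 ∉ M: no assignment then satisfies all the clues, so 2 ∈ M.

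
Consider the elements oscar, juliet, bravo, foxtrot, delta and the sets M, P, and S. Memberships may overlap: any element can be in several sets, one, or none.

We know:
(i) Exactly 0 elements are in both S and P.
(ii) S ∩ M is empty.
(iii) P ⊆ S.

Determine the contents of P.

P = {}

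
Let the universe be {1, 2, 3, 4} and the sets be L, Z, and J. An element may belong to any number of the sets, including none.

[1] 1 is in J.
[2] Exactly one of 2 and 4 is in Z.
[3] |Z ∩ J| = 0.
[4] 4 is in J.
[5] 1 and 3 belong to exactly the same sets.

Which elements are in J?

From (1): 1 ∈ J.
From (4): 4 ∈ J.
(5): 3 matches 1: 3 ∈ J.
Suppose 2 ∈ J: no assignment then satisfies all the clues, so 2 ∉ J.

J = {1, 3, 4}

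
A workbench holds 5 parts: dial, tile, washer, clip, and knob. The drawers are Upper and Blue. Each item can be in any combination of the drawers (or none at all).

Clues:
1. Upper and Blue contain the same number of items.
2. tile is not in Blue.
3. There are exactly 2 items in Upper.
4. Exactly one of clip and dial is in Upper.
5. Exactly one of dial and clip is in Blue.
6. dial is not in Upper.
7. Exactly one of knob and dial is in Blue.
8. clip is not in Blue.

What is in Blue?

From (2): tile ∉ Blue.
From (6): dial ∉ Upper.
From (8): clip ∉ Blue.
(4) (exactly one): clip ∈ Upper.
(5) (exactly one): dial ∈ Blue.
(7) (exactly one): knob ∉ Blue.
Suppose washer ∉ Blue: no assignment then satisfies all the clues, so washer ∈ Blue.

Blue = {dial, washer}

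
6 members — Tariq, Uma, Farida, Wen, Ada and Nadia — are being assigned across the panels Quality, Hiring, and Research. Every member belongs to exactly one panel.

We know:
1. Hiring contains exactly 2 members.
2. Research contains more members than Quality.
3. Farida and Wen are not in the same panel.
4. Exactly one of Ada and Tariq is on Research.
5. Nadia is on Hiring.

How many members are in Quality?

1

From (5): Nadia ∈ Hiring.
Suppose Uma ∈ Quality: no assignment then satisfies all the clues, so Uma ∉ Quality.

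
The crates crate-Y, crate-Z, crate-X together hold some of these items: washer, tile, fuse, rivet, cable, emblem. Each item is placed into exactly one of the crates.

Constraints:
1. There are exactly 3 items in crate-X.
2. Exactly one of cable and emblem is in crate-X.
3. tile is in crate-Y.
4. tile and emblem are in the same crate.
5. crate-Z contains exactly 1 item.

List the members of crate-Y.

crate-Y = {emblem, tile}

From (3): tile ∈ crate-Y.
(4): emblem matches tile: emblem ∈ crate-Y.
(2) (exactly one): cable ∈ crate-X.
Suppose washer ∈ crate-Y: no assignment then satisfies all the clues, so washer ∉ crate-Y.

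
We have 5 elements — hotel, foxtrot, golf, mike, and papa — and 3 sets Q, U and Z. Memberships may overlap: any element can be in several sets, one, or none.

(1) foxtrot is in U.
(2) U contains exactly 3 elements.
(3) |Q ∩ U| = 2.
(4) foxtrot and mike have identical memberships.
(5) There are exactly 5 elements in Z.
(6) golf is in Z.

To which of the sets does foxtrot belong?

foxtrot: Q, U, Z

From (1): foxtrot ∈ U.
From (6): golf ∈ Z.
(4): mike matches foxtrot: mike ∈ U.
(5): only 5 candidates remain for Z, so all are in.
Suppose foxtrot ∉ Q: no assignment then satisfies all the clues, so foxtrot ∈ Q.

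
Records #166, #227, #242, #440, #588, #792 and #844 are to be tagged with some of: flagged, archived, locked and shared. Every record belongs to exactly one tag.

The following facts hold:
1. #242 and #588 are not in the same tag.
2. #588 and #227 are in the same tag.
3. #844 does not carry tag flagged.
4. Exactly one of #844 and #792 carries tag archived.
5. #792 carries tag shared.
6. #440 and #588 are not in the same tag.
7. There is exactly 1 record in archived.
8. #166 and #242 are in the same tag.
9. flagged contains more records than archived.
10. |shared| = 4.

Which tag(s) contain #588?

#588: flagged

From (3): #844 ∉ flagged.
From (5): #792 ∈ shared.
(4) (exactly one): #844 ∈ archived.
(7): archived already has 1, so the rest are out.
Suppose #588 ∉ flagged: no assignment then satisfies all the clues, so #588 ∈ flagged.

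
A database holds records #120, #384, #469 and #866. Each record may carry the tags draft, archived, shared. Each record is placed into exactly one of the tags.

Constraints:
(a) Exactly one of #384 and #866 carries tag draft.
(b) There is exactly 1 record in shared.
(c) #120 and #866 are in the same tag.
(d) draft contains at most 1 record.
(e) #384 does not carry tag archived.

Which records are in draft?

draft = {#384}

From (e): #384 ∉ archived.
Suppose #120 ∈ draft: no assignment then satisfies all the clues, so #120 ∉ draft.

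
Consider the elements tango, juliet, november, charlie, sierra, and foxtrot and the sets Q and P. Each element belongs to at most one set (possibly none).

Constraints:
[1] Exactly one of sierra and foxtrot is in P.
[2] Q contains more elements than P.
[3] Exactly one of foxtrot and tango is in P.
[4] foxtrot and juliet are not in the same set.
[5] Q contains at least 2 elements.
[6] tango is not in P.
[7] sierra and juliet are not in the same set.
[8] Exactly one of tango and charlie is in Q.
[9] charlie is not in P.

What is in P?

P = {foxtrot}

From (6): tango ∉ P.
From (9): charlie ∉ P.
(3) (exactly one): foxtrot ∈ P.
(4): juliet ∉ P.
(1) (exactly one): sierra ∉ P.
Suppose november ∈ P: no assignment then satisfies all the clues, so november ∉ P.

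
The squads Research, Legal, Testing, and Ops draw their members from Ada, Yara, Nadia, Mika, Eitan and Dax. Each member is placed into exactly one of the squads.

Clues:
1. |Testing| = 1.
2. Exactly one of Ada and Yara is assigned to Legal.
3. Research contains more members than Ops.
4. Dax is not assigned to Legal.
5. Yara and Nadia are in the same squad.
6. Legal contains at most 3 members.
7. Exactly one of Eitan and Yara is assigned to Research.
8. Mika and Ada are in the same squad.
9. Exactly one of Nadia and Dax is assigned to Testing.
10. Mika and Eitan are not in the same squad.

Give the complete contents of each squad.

From (4): Dax ∉ Legal.
Suppose Ada ∈ Research: no assignment then satisfies all the clues, so Ada ∉ Research.

Research = {Nadia, Yara}; Legal = {Ada, Mika}; Testing = {Dax}; Ops = {Eitan}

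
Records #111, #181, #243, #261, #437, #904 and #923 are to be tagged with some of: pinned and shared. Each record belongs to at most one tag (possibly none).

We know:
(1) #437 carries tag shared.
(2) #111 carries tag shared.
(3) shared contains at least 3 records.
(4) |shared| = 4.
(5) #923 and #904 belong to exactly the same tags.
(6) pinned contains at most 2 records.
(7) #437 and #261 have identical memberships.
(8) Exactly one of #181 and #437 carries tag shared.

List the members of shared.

shared = {#111, #243, #261, #437}

From (1): #437 ∈ shared.
From (2): #111 ∈ shared.
(7): #261 matches #437: #261 ∉ pinned.
(7): #261 matches #437: #261 ∈ shared.
(8) (exactly one): #181 ∉ shared.
Suppose #243 ∉ shared: no assignment then satisfies all the clues, so #243 ∈ shared.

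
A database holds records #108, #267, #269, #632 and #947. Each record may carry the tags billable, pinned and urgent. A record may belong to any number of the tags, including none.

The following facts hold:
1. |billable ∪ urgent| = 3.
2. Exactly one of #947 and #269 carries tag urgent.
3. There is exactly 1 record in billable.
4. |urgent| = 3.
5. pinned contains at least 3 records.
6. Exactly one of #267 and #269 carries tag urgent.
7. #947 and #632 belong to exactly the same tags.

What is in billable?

billable = {#267}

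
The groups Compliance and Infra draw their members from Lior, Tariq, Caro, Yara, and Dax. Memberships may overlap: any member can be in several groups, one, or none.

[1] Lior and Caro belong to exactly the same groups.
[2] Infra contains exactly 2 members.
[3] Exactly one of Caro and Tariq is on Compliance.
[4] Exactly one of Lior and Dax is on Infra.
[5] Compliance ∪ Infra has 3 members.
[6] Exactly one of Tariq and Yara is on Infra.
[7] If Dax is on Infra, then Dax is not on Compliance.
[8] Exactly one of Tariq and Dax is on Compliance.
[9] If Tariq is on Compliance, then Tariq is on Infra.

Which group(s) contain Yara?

Yara: Compliance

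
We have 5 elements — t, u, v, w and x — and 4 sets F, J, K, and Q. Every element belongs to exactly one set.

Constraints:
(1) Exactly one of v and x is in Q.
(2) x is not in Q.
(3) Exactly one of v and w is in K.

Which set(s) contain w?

w: K

From (2): x ∉ Q.
(1) (exactly one): v ∈ Q.
(3) (exactly one): w ∈ K.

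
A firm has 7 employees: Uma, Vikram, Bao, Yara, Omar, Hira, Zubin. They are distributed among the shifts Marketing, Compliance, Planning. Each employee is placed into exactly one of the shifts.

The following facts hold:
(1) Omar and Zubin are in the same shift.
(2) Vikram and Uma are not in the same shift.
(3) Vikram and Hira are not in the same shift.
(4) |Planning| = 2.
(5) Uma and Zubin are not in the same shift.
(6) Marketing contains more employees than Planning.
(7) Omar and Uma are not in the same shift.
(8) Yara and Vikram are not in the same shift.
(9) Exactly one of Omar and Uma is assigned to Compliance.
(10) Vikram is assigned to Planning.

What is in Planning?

Planning = {Bao, Vikram}

From (10): Vikram ∈ Planning.
(2): Uma ∉ Planning.
(3): Hira ∉ Planning.
(8): Yara ∉ Planning.
Suppose Bao ∉ Planning: no assignment then satisfies all the clues, so Bao ∈ Planning.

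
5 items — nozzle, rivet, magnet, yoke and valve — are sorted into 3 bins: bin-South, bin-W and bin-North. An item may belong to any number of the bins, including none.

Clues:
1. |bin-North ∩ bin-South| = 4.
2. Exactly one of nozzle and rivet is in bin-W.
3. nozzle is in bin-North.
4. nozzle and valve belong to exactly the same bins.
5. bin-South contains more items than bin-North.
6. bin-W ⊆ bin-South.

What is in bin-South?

bin-South = {magnet, nozzle, rivet, valve, yoke}

From (3): nozzle ∈ bin-North.
(4): valve matches nozzle: valve ∈ bin-North.
Suppose nozzle ∉ bin-South: no assignment then satisfies all the clues, so nozzle ∈ bin-South.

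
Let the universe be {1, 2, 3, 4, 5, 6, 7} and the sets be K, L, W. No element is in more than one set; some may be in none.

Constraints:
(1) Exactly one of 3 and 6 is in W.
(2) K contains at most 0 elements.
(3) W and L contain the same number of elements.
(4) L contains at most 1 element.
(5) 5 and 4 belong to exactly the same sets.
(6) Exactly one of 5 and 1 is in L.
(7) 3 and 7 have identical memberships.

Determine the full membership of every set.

K = {}; L = {1}; W = {6}

(2): K already has 0, so the rest are out.
Suppose 1 ∉ L: no assignment then satisfies all the clues, so 1 ∈ L.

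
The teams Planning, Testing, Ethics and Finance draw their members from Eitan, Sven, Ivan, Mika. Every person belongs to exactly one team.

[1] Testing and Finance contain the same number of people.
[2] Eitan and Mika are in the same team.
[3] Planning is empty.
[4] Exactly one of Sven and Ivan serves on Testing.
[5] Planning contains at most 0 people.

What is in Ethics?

Ethics = {Eitan, Mika}

(3): Planning already has 0, so the rest are out.
Suppose Eitan ∉ Ethics: no assignment then satisfies all the clues, so Eitan ∈ Ethics.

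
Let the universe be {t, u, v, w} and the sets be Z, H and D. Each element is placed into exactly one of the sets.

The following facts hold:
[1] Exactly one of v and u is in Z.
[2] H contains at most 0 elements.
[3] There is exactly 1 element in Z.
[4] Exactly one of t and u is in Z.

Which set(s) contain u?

(2): H already has 0, so the rest are out.
Suppose u ∉ Z: no assignment then satisfies all the clues, so u ∈ Z.

u: Z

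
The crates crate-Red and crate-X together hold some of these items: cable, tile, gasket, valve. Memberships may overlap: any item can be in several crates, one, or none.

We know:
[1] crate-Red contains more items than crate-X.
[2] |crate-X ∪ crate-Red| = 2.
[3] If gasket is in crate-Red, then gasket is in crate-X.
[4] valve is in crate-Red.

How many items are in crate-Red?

2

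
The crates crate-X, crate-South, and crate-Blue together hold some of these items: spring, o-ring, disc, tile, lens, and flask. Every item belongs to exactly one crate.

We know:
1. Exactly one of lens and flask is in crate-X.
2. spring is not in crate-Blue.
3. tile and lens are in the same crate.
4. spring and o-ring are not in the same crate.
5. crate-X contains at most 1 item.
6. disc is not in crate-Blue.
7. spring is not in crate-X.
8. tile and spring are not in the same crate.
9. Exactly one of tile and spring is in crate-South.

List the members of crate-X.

crate-X = {flask}

From (2): spring ∉ crate-Blue.
From (6): disc ∉ crate-Blue.
From (7): spring ∉ crate-X.
Only one crate left: spring ∈ crate-South.
(4): o-ring ∉ crate-South.
(8): tile ∉ crate-South.
(3): lens matches tile: lens ∉ crate-South.
Suppose o-ring ∈ crate-X: no assignment then satisfies all the clues, so o-ring ∉ crate-X.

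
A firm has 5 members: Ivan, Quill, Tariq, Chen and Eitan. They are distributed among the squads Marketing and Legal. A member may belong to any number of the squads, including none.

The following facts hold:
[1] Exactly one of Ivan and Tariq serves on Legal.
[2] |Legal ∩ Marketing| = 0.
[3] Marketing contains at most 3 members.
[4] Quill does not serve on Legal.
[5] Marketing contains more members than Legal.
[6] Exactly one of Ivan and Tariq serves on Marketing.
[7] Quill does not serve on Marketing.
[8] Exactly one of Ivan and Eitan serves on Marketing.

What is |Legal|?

From (4): Quill ∉ Legal.
From (7): Quill ∉ Marketing.
Suppose Chen ∈ Legal: no assignment then satisfies all the clues, so Chen ∉ Legal.

1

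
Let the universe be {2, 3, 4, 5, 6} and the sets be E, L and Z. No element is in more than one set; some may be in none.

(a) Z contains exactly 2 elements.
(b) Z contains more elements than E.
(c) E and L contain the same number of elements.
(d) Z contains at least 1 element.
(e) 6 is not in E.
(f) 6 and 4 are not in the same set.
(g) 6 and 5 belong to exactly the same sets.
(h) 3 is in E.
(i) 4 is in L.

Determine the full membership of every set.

From (e): 6 ∉ E.
From (h): 3 ∈ E.
From (i): 4 ∈ L.
(f): 6 ∉ L.
(g): 5 matches 6: 5 ∉ E.
(g): 5 matches 6: 5 ∉ L.
Suppose 2 ∈ E: no assignment then satisfies all the clues, so 2 ∉ E.

E = {3}; L = {4}; Z = {5, 6}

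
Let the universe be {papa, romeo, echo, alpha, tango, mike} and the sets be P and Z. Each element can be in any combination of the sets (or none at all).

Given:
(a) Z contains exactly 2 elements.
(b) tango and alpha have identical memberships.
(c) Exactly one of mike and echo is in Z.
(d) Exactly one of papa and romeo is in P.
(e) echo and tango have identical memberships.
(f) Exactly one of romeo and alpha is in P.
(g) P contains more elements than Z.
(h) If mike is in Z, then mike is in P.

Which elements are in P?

P = {alpha, echo, mike, papa, tango}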